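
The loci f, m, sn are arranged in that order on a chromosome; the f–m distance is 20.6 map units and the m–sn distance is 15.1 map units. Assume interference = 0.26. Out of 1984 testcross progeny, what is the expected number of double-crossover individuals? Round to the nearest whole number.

Map distances give recombination frequencies of 0.206 and 0.151 for the two intervals.
With interference 0.26 (so coincidence = 0.74), expected double-crossover frequency = 0.206 × 0.151 × 0.74 = 0.02302.
Expected number = 0.02302 × 1984 = 45.67 ≈ 46.

46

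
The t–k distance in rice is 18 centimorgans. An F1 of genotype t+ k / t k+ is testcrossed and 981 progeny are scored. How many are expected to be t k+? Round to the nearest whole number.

402

A map distance of 18 centimorgans corresponds to a recombination frequency of 0.180.
The F1 is t+ k / t k+, so t k+ is a parental gamete class with expected frequency (1 − r)/2 = 0.820/2 = 0.4100.
Expected number = 0.4100 × 981 = 402.21 ≈ 402.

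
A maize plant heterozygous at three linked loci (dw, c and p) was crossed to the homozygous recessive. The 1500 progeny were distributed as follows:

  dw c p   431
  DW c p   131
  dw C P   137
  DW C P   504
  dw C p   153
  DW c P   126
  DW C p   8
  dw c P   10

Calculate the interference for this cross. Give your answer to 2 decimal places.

0.68

The two most frequent reciprocal classes, dw c p and DW C P, are the parental types, so the F1 was dw c p / DW C P.
The two rarest classes, dw c P and DW C p, are the double crossovers. Comparing them with the parentals, only the p allele has switched, so p is the middle locus and the order is c – p – dw.
c–p: (279 + 18)/1500 = 0.1980; p–dw: (268 + 18)/1500 = 0.1907.
Expected DCO frequency = 0.1980 × 0.1907 ≈ 0.03776; observed = 18/1500 ≈ 0.01200.
Coefficient of coincidence = 0.01200/0.03776 ≈ 0.32; interference = 1 − 0.32 = 0.68.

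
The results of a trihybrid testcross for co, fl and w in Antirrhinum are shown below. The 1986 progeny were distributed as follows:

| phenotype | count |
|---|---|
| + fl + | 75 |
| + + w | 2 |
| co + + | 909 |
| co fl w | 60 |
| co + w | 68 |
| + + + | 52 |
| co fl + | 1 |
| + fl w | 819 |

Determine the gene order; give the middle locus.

fl

The two most frequent reciprocal classes, + fl w and co + +, are the parental types, so the F1 was + fl w / co + +.
The two rarest classes, + + w and co fl +, are the double crossovers. Comparing them with the parentals, only the fl allele has switched, so fl is the middle locus and the order is co – fl – w.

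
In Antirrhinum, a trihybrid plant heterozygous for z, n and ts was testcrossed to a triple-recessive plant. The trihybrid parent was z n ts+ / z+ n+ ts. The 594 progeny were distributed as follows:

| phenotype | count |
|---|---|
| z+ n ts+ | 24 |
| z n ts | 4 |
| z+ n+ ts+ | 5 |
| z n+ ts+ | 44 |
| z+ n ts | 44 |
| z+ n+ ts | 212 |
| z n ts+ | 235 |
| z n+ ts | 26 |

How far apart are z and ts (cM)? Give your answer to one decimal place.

The two rarest classes, z n ts and z+ n+ ts+, are the double crossovers. Comparing them with the parentals, only the ts allele has switched, so ts is the middle locus and the order is n – ts – z.
Crossovers in the ts–z interval produce the single-crossover classes z+ n ts+ and z n+ ts (24 + 26 = 50) plus the double crossovers (9).
RF(ts–z) = (50 + 9) / 594 = 59/594 = 0.0993 → 9.9 cM.

9.9 cM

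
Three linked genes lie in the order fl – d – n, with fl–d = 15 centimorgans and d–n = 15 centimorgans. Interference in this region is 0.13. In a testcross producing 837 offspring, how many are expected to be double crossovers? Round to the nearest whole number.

Map distances give recombination frequencies of 0.150 and 0.150 for the two intervals.
With interference 0.13 (so coincidence = 0.87), expected double-crossover frequency = 0.150 × 0.150 × 0.87 = 0.01957.
Expected number = 0.01957 × 837 = 16.38 ≈ 16.

16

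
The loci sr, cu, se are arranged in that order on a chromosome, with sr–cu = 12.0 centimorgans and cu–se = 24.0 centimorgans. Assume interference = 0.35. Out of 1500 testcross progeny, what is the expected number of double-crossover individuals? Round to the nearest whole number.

Map distances give recombination frequencies of 0.120 and 0.240 for the two intervals.
With interference 0.35 (so coincidence = 0.65), expected double-crossover frequency = 0.120 × 0.240 × 0.65 = 0.01872.
Expected number = 0.01872 × 1500 = 28.08 ≈ 28.

28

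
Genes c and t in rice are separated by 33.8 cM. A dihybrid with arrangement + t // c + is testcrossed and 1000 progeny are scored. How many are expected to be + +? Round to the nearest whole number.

169

A map distance of 33.8 cM corresponds to a recombination frequency of 0.338.
The F1 is + t / c +, so + + is a recombinant gamete class with expected frequency r/2 = 0.338/2 = 0.1690.
Expected number = 0.1690 × 1000 = 169.00 ≈ 169.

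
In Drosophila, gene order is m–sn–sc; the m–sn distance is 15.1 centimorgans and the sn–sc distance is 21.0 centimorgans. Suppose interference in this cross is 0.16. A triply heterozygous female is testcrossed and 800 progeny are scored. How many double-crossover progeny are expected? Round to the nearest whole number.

Map distances give recombination frequencies of 0.151 and 0.210 for the two intervals.
With interference 0.16 (so coincidence = 0.84), expected double-crossover frequency = 0.151 × 0.210 × 0.84 = 0.02664.
Expected number = 0.02664 × 800 = 21.31 ≈ 21.

21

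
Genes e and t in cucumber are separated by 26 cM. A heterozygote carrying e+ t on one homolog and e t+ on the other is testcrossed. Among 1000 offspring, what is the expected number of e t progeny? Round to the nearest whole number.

130

A map distance of 26 cM corresponds to a recombination frequency of 0.260.
The F1 is e+ t / e t+, so e t is a recombinant gamete class with expected frequency r/2 = 0.260/2 = 0.1300.
Expected number = 0.1300 × 1000 = 130.00 ≈ 130.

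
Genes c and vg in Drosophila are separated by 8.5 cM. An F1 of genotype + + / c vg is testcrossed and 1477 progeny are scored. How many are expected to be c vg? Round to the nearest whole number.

A map distance of 8.5 cM corresponds to a recombination frequency of 0.085.
The F1 is + + / c vg, so c vg is a parental gamete class with expected frequency (1 − r)/2 = 0.915/2 = 0.4575.
Expected number = 0.4575 × 1477 = 675.73 ≈ 676.

676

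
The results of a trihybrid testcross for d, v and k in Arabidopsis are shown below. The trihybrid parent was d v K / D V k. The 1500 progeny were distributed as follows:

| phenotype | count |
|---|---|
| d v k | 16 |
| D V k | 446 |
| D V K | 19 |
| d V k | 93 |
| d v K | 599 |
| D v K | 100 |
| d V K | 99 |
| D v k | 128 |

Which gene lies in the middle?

k

The two rarest classes, d v k and D V K, are the double crossovers. Comparing them with the parentals, only the k allele has switched, so k is the middle locus and the order is v – k – d.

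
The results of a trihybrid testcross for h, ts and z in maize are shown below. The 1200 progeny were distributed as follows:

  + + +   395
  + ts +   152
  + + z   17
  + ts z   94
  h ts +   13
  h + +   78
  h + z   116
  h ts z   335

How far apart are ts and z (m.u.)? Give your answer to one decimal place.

The two most frequent reciprocal classes, h ts z and + + +, are the parental types, so the F1 was h ts z / + + +.
The two rarest classes, h ts + and + + z, are the double crossovers. Comparing them with the parentals, only the z allele has switched, so z is the middle locus and the order is ts – z – h.
Crossovers in the ts–z interval produce the single-crossover classes h + z and + ts + (116 + 152 = 268) plus the double crossovers (30).
RF(ts–z) = (268 + 30) / 1200 = 298/1200 = 0.2483 → 24.8 m.u.

24.8 m.u.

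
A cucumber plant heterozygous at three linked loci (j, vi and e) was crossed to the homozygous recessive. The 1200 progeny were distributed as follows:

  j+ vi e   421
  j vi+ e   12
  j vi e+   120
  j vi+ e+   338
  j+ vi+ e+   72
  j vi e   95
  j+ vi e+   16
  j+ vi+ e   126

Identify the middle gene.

e

The two most frequent reciprocal classes, j vi+ e+ and j+ vi e, are the parental types, so the F1 was j vi+ e+ / j+ vi e.
The two rarest classes, j vi+ e and j+ vi e+, are the double crossovers. Comparing them with the parentals, only the e allele has switched, so e is the middle locus and the order is j – e – vi.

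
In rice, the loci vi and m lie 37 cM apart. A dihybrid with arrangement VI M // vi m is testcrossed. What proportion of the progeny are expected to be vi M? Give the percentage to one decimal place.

A map distance of 37 cM corresponds to a recombination frequency of 0.370.
The F1 is VI M / vi m, so vi M is a recombinant gamete class with expected frequency r/2 = 0.370/2 = 0.1850.
That is 0.1850 = 18.5% of the progeny.

18.5%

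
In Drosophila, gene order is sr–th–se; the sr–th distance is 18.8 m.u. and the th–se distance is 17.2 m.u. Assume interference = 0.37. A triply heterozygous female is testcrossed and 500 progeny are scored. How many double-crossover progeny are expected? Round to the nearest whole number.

Map distances give recombination frequencies of 0.188 and 0.172 for the two intervals.
With interference 0.37 (so coincidence = 0.63), expected double-crossover frequency = 0.188 × 0.172 × 0.63 = 0.02037.
Expected number = 0.02037 × 500 = 10.19 ≈ 10.

10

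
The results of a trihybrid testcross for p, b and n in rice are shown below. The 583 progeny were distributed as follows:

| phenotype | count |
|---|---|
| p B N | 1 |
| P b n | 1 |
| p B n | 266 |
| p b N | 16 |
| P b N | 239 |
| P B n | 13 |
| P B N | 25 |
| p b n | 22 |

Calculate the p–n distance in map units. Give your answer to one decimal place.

5.3 map units

The two most frequent reciprocal classes, P b N and p B n, are the parental types, so the F1 was P b N / p B n.
The two rarest classes, P b n and p B N, are the double crossovers. Comparing them with the parentals, only the n allele has switched, so n is the middle locus and the order is b – n – p.
Crossovers in the n–p interval produce the single-crossover classes p b N and P B n (16 + 13 = 29) plus the double crossovers (2).
RF(n–p) = (29 + 2) / 583 = 31/583 = 0.0532 → 5.3 map units.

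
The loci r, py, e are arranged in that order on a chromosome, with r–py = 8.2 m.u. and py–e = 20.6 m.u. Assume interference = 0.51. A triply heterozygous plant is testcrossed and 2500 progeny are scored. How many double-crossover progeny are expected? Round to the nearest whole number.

Map distances give recombination frequencies of 0.082 and 0.206 for the two intervals.
With interference 0.51 (so coincidence = 0.49), expected double-crossover frequency = 0.082 × 0.206 × 0.49 = 0.00828.
Expected number = 0.00828 × 2500 = 20.69 ≈ 21.

21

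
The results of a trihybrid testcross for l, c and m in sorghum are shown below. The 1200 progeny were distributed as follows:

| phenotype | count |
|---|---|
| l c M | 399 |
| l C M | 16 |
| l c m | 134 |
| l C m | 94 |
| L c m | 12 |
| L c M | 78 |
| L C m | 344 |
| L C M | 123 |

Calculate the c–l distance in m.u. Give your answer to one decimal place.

16.7 m.u.

The two most frequent reciprocal classes, L C m and l c M, are the parental types, so the F1 was L C m / l c M.
The two rarest classes, L c m and l C M, are the double crossovers. Comparing them with the parentals, only the c allele has switched, so c is the middle locus and the order is m – c – l.
Crossovers in the c–l interval produce the single-crossover classes l C m and L c M (94 + 78 = 172) plus the double crossovers (28).
RF(c–l) = (172 + 28) / 1200 = 200/1200 = 0.1667 → 16.7 m.u.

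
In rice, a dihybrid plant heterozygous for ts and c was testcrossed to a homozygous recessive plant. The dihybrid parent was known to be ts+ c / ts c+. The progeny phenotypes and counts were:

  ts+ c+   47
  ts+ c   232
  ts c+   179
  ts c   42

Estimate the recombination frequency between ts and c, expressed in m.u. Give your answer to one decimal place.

The recombinant classes are ts+ c+ and ts c: 47 + 42 = 89.
Recombination frequency = 89/500 = 0.1780 ≈ 17.8%, i.e. 17.8 m.u.

17.8 m.u.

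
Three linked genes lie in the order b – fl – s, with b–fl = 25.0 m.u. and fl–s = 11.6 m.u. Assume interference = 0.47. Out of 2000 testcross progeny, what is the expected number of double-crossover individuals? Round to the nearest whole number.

Map distances give recombination frequencies of 0.250 and 0.116 for the two intervals.
With interference 0.47 (so coincidence = 0.53), expected double-crossover frequency = 0.250 × 0.116 × 0.53 = 0.01537.
Expected number = 0.01537 × 2000 = 30.74 ≈ 31.

31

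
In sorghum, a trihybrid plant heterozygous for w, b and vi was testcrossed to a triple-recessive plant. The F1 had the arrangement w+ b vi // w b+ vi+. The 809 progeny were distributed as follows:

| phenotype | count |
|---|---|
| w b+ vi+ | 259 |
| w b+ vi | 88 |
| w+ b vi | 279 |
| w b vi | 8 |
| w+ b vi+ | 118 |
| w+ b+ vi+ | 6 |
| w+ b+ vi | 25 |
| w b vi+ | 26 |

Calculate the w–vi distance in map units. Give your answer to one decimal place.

The two rarest classes, w b vi and w+ b+ vi+, are the double crossovers. Comparing them with the parentals, only the w allele has switched, so w is the middle locus and the order is b – w – vi.
Crossovers in the w–vi interval produce the single-crossover classes w+ b vi+ and w b+ vi (118 + 88 = 206) plus the double crossovers (14).
RF(w–vi) = (206 + 14) / 809 = 220/809 = 0.2719 → 27.2 map units.

27.2 map units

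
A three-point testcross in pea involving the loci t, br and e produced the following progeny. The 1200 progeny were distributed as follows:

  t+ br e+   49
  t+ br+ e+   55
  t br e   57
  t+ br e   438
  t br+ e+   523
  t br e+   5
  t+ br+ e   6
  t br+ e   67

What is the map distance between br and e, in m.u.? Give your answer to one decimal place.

The two most frequent reciprocal classes, t+ br e and t br+ e+, are the parental types, so the F1 was t+ br e / t br+ e+.
The two rarest classes, t+ br+ e and t br e+, are the double crossovers. Comparing them with the parentals, only the br allele has switched, so br is the middle locus and the order is t – br – e.
Crossovers in the br–e interval produce the single-crossover classes t+ br e+ and t br+ e (49 + 67 = 116) plus the double crossovers (11).
RF(br–e) = (116 + 11) / 1200 = 127/1200 = 0.1058 → 10.6 m.u.

10.6 m.u.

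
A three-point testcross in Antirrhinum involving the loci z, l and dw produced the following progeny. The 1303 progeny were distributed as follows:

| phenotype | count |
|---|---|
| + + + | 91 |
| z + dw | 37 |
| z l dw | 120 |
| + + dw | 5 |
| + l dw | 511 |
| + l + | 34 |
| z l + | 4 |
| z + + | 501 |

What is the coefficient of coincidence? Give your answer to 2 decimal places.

The two most frequent reciprocal classes, + l dw and z + +, are the parental types, so the F1 was + l dw / z + +.
The two rarest classes, + + dw and z l +, are the double crossovers. Comparing them with the parentals, only the l allele has switched, so l is the middle locus and the order is z – l – dw.
z–l: (211 + 9)/1303 = 0.1688; l–dw: (71 + 9)/1303 = 0.0614.
Expected DCO frequency = 0.1688 × 0.0614 ≈ 0.01036; observed = 9/1303 ≈ 0.00691.
Coefficient of coincidence = 0.00691/0.01036 ≈ 0.67.

0.67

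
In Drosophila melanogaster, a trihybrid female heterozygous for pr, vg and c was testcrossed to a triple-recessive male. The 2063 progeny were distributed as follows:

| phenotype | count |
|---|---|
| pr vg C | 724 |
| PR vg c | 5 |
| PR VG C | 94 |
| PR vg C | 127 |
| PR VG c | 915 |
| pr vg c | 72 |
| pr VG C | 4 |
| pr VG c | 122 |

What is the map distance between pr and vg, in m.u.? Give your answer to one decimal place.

The two most frequent reciprocal classes, pr vg C and PR VG c, are the parental types, so the F1 was pr vg C / PR VG c.
The two rarest classes, pr VG C and PR vg c, are the double crossovers. Comparing them with the parentals, only the vg allele has switched, so vg is the middle locus and the order is pr – vg – c.
Crossovers in the pr–vg interval produce the single-crossover classes PR vg C and pr VG c (127 + 122 = 249) plus the double crossovers (9).
RF(pr–vg) = (249 + 9) / 2063 = 258/2063 = 0.1251 → 12.5 m.u.

12.5 m.u.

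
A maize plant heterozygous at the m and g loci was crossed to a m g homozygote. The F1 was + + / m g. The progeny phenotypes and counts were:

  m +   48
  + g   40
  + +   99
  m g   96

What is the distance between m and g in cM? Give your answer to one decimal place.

31.1 cM

The recombinant classes are + g and m +: 40 + 48 = 88.
Recombination frequency = 88/283 = 0.3110 ≈ 31.1%, i.e. 31.1 cM.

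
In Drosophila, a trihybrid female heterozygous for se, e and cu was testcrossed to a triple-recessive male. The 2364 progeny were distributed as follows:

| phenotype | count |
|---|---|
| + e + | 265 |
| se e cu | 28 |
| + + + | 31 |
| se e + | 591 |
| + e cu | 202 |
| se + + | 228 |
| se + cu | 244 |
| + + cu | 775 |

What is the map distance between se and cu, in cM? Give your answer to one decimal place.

24.0 cM

The two most frequent reciprocal classes, se e + and + + cu, are the parental types, so the F1 was se e + / + + cu.
The two rarest classes, se e cu and + + +, are the double crossovers. Comparing them with the parentals, only the cu allele has switched, so cu is the middle locus and the order is se – cu – e.
Crossovers in the se–cu interval produce the single-crossover classes + e + and se + cu (265 + 244 = 509) plus the double crossovers (59).
RF(se–cu) = (509 + 59) / 2364 = 568/2364 = 0.2403 → 24.0 cM.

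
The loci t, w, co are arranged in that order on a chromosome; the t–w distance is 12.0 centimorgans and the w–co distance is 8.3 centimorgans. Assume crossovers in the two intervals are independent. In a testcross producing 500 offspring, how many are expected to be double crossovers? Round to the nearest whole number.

Map distances give recombination frequencies of 0.120 and 0.083 for the two intervals.
With no interference, expected double-crossover frequency = 0.120 × 0.083 = 0.00996.
Expected number = 0.00996 × 500 = 4.98 ≈ 5.

5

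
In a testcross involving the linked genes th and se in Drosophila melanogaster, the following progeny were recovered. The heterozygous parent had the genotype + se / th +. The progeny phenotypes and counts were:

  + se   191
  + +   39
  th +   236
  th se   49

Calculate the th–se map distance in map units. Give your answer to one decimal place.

17.1 map units

The recombinant classes are + + and th se: 39 + 49 = 88.
Recombination frequency = 88/515 = 0.1709 ≈ 17.1%, i.e. 17.1 map units.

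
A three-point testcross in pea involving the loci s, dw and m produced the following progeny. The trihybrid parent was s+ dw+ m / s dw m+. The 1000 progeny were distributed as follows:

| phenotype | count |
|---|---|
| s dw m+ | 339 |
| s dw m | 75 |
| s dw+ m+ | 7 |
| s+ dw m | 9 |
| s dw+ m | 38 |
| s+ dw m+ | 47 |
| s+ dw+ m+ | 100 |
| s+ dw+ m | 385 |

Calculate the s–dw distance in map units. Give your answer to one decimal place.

10.1 map units

The two rarest classes, s+ dw m and s dw+ m+, are the double crossovers. Comparing them with the parentals, only the dw allele has switched, so dw is the middle locus and the order is s – dw – m.
Crossovers in the s–dw interval produce the single-crossover classes s dw+ m and s+ dw m+ (38 + 47 = 85) plus the double crossovers (16).
RF(s–dw) = (85 + 16) / 1000 = 101/1000 = 0.1010 → 10.1 map units.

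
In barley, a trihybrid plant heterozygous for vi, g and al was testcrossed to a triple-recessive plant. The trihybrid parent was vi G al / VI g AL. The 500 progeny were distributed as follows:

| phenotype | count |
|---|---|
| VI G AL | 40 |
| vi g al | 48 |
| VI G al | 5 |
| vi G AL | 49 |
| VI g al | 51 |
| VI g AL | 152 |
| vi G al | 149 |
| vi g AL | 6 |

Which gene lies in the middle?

The two rarest classes, VI G al and vi g AL, are the double crossovers. Comparing them with the parentals, only the vi allele has switched, so vi is the middle locus and the order is al – vi – g.

vi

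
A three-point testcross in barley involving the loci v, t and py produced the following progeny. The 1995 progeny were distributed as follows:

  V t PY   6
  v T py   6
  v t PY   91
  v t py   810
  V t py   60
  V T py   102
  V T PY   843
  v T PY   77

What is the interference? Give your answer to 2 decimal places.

The two most frequent reciprocal classes, v t py and V T PY, are the parental types, so the F1 was v t py / V T PY.
The two rarest classes, v T py and V t PY, are the double crossovers. Comparing them with the parentals, only the t allele has switched, so t is the middle locus and the order is py – t – v.
py–t: (193 + 12)/1995 = 0.1028; t–v: (137 + 12)/1995 = 0.0747.
Expected DCO frequency = 0.1028 × 0.0747 ≈ 0.00768; observed = 12/1995 ≈ 0.00602.
Coefficient of coincidence = 0.00602/0.00768 ≈ 0.78; interference = 1 − 0.78 = 0.22.

0.22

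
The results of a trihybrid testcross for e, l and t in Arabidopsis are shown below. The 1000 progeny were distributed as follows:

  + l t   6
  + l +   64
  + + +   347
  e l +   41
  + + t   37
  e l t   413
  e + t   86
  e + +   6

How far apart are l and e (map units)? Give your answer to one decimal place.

The two most frequent reciprocal classes, + + + and e l t, are the parental types, so the F1 was + + + / e l t.
The two rarest classes, e + + and + l t, are the double crossovers. Comparing them with the parentals, only the e allele has switched, so e is the middle locus and the order is l – e – t.
Crossovers in the l–e interval produce the single-crossover classes + l + and e + t (64 + 86 = 150) plus the double crossovers (12).
RF(l–e) = (150 + 12) / 1000 = 162/1000 = 0.1620 → 16.2 map units.

16.2 map units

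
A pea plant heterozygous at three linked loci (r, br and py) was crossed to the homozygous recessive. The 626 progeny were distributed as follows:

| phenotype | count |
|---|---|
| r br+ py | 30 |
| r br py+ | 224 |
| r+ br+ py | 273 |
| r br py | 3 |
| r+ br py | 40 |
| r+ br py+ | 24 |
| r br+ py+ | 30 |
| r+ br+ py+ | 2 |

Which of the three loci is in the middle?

The two most frequent reciprocal classes, r br py+ and r+ br+ py, are the parental types, so the F1 was r br py+ / r+ br+ py.
The two rarest classes, r br py and r+ br+ py+, are the double crossovers. Comparing them with the parentals, only the py allele has switched, so py is the middle locus and the order is br – py – r.

py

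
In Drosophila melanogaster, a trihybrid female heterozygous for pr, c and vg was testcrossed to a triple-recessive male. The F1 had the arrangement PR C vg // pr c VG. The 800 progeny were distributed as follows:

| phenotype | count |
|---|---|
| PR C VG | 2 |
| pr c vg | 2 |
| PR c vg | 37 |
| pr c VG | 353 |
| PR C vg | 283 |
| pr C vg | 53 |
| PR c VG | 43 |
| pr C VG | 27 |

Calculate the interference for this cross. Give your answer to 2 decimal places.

The two rarest classes, PR C VG and pr c vg, are the double crossovers. Comparing them with the parentals, only the vg allele has switched, so vg is the middle locus and the order is pr – vg – c.
pr–vg: (96 + 4)/800 = 0.1250; vg–c: (64 + 4)/800 = 0.0850.
Expected DCO frequency = 0.1250 × 0.0850 ≈ 0.01063; observed = 4/800 ≈ 0.00500.
Coefficient of coincidence = 0.00500/0.01063 ≈ 0.47; interference = 1 − 0.47 = 0.53.

0.53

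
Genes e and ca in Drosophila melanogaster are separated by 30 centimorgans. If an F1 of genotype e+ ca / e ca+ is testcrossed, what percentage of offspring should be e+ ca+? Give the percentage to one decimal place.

A map distance of 30 centimorgans corresponds to a recombination frequency of 0.300.
The F1 is e+ ca / e ca+, so e+ ca+ is a recombinant gamete class with expected frequency r/2 = 0.300/2 = 0.1500.
That is 0.1500 = 15.0% of the progeny.

15.0%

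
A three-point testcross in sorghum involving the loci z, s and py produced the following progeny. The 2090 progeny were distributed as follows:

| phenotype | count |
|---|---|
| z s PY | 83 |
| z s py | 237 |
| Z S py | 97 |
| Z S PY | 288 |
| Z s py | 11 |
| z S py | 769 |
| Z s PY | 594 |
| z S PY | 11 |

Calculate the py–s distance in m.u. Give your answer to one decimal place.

The two most frequent reciprocal classes, Z s PY and z S py, are the parental types, so the F1 was Z s PY / z S py.
The two rarest classes, Z s py and z S PY, are the double crossovers. Comparing them with the parentals, only the py allele has switched, so py is the middle locus and the order is s – py – z.
Crossovers in the s–py interval produce the single-crossover classes Z S PY and z s py (288 + 237 = 525) plus the double crossovers (22).
RF(s–py) = (525 + 22) / 2090 = 547/2090 = 0.2617 → 26.2 m.u.

26.2 m.u.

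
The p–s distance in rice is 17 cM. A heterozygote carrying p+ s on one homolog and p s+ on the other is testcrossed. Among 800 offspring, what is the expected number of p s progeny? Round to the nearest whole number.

A map distance of 17 cM corresponds to a recombination frequency of 0.170.
The F1 is p+ s / p s+, so p s is a recombinant gamete class with expected frequency r/2 = 0.170/2 = 0.0850.
Expected number = 0.0850 × 800 = 68.00 ≈ 68.

68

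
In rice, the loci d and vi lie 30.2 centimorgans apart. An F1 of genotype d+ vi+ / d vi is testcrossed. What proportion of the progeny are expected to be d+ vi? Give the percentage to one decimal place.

15.1%

A map distance of 30.2 centimorgans corresponds to a recombination frequency of 0.302.
The F1 is d+ vi+ / d vi, so d+ vi is a recombinant gamete class with expected frequency r/2 = 0.302/2 = 0.1510.
That is 0.1510 = 15.1% of the progeny.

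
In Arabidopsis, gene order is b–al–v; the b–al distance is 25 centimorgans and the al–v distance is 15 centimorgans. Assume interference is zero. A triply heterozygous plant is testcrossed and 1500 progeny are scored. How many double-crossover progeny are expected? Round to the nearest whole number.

Map distances give recombination frequencies of 0.250 and 0.150 for the two intervals.
With no interference, expected double-crossover frequency = 0.250 × 0.150 = 0.03750.
Expected number = 0.03750 × 1500 = 56.25 ≈ 56.

56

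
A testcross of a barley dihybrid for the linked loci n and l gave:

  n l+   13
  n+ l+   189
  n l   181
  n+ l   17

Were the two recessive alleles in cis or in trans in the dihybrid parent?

The two most frequent classes are n+ l+ (189) and n l (181); these are the parental (non-recombinant) types.
So the F1 carried n+ l+ on one chromosome and n l on the other — the recessive alleles are on the same chromosome (cis / coupling).

cis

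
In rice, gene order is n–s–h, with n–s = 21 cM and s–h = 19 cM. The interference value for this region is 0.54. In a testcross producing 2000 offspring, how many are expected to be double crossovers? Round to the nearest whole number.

37

Map distances give recombination frequencies of 0.210 and 0.190 for the two intervals.
With interference 0.54 (so coincidence = 0.46), expected double-crossover frequency = 0.210 × 0.190 × 0.46 = 0.01835.
Expected number = 0.01835 × 2000 = 36.71 ≈ 37.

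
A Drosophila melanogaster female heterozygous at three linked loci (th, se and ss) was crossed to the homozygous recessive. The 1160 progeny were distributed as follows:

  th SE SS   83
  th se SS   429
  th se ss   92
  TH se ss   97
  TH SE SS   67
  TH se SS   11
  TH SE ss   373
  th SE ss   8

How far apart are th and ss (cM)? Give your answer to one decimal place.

The two most frequent reciprocal classes, TH SE ss and th se SS, are the parental types, so the F1 was TH SE ss / th se SS.
The two rarest classes, th SE ss and TH se SS, are the double crossovers. Comparing them with the parentals, only the th allele has switched, so th is the middle locus and the order is se – th – ss.
Crossovers in the th–ss interval produce the single-crossover classes TH SE SS and th se ss (67 + 92 = 159) plus the double crossovers (19).
RF(th–ss) = (159 + 19) / 1160 = 178/1160 = 0.1534 → 15.3 cM.

15.3 cM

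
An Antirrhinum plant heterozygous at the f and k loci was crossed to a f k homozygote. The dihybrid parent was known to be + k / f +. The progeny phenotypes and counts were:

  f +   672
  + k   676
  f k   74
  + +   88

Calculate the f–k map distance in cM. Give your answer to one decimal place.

10.7 cM

The recombinant classes are + + and f k: 88 + 74 = 162.
Recombination frequency = 162/1510 = 0.1073 ≈ 10.7%, i.e. 10.7 cM.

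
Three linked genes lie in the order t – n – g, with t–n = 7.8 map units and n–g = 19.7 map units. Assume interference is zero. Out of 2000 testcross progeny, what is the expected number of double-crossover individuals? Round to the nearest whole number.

Map distances give recombination frequencies of 0.078 and 0.197 for the two intervals.
With no interference, expected double-crossover frequency = 0.078 × 0.197 = 0.01537.
Expected number = 0.01537 × 2000 = 30.73 ≈ 31.

31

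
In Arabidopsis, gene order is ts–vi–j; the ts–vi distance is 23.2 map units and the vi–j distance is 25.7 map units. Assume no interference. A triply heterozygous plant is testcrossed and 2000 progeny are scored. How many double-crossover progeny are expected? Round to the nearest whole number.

119

Map distances give recombination frequencies of 0.232 and 0.257 for the two intervals.
With no interference, expected double-crossover frequency = 0.232 × 0.257 = 0.05962.
Expected number = 0.05962 × 2000 = 119.25 ≈ 119.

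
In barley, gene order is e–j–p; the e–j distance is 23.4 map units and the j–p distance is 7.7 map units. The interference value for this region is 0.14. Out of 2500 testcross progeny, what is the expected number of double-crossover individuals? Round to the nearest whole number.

39

Map distances give recombination frequencies of 0.234 and 0.077 for the two intervals.
With interference 0.14 (so coincidence = 0.86), expected double-crossover frequency = 0.234 × 0.077 × 0.86 = 0.01550.
Expected number = 0.01550 × 2500 = 38.74 ≈ 39.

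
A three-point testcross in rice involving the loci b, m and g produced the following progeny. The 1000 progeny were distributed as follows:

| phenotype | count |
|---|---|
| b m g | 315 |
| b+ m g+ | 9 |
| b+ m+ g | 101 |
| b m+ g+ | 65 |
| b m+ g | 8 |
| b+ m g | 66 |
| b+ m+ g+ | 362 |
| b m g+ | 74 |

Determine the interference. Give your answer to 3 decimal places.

0.402

The two most frequent reciprocal classes, b+ m+ g+ and b m g, are the parental types, so the F1 was b+ m+ g+ / b m g.
The two rarest classes, b+ m g+ and b m+ g, are the double crossovers. Comparing them with the parentals, only the m allele has switched, so m is the middle locus and the order is g – m – b.
g–m: (175 + 17)/1000 = 0.1920; m–b: (131 + 17)/1000 = 0.1480.
Expected DCO frequency = 0.1920 × 0.1480 ≈ 0.02842; observed = 17/1000 ≈ 0.01700.
Coefficient of coincidence = 0.01700/0.02842 ≈ 0.598; interference = 1 − 0.598 = 0.402.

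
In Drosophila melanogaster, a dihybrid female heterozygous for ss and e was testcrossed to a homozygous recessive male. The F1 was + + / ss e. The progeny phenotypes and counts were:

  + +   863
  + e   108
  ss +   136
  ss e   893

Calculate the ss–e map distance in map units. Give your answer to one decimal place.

12.2 map units

The recombinant classes are + e and ss +: 108 + 136 = 244.
Recombination frequency = 244/2000 = 0.1220 ≈ 12.2%, i.e. 12.2 map units.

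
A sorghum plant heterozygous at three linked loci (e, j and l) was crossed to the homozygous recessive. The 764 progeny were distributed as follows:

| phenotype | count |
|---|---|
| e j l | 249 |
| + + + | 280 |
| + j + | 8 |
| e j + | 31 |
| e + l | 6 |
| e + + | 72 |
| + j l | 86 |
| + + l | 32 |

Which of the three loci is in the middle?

The two most frequent reciprocal classes, e j l and + + +, are the parental types, so the F1 was e j l / + + +.
The two rarest classes, e + l and + j +, are the double crossovers. Comparing them with the parentals, only the j allele has switched, so j is the middle locus and the order is e – j – l.

j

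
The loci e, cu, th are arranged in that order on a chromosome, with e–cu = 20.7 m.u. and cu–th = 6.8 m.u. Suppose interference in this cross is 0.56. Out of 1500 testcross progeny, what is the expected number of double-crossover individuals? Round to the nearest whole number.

Map distances give recombination frequencies of 0.207 and 0.068 for the two intervals.
With interference 0.56 (so coincidence = 0.44), expected double-crossover frequency = 0.207 × 0.068 × 0.44 = 0.00619.
Expected number = 0.00619 × 1500 = 9.29 ≈ 9.

9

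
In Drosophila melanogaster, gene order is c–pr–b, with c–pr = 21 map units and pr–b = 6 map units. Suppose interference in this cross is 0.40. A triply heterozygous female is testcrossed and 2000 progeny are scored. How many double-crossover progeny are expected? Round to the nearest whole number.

Map distances give recombination frequencies of 0.210 and 0.060 for the two intervals.
With interference 0.40 (so coincidence = 0.60), expected double-crossover frequency = 0.210 × 0.060 × 0.60 = 0.00756.
Expected number = 0.00756 × 2000 = 15.12 ≈ 15.

15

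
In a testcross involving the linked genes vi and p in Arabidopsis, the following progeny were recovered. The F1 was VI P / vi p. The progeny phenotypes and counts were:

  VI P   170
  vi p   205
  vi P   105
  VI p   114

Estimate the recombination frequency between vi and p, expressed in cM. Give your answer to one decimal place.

The recombinant classes are VI p and vi P: 114 + 105 = 219.
Recombination frequency = 219/594 = 0.3687 ≈ 36.9%, i.e. 36.9 cM.

36.9 cM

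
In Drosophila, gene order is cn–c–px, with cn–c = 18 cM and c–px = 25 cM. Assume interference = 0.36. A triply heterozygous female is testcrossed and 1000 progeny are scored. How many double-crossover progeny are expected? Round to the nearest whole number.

29

Map distances give recombination frequencies of 0.180 and 0.250 for the two intervals.
With interference 0.36 (so coincidence = 0.64), expected double-crossover frequency = 0.180 × 0.250 × 0.64 = 0.02880.
Expected number = 0.02880 × 1000 = 28.80 ≈ 29.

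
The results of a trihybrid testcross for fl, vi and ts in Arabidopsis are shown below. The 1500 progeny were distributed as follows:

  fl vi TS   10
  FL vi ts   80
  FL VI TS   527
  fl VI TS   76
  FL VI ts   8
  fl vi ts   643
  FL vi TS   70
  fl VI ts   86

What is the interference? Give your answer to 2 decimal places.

The two most frequent reciprocal classes, FL VI TS and fl vi ts, are the parental types, so the F1 was FL VI TS / fl vi ts.
The two rarest classes, FL VI ts and fl vi TS, are the double crossovers. Comparing them with the parentals, only the ts allele has switched, so ts is the middle locus and the order is vi – ts – fl.
vi–ts: (156 + 18)/1500 = 0.1160; ts–fl: (156 + 18)/1500 = 0.1160.
Expected DCO frequency = 0.1160 × 0.1160 ≈ 0.01346; observed = 18/1500 ≈ 0.01200.
Coefficient of coincidence = 0.01200/0.01346 ≈ 0.89; interference = 1 − 0.89 = 0.11.

0.11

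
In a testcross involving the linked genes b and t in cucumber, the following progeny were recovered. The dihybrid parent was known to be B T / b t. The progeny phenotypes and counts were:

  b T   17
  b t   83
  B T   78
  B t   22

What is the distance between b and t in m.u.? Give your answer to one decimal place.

The recombinant classes are B t and b T: 22 + 17 = 39.
Recombination frequency = 39/200 = 0.1950 ≈ 19.5%, i.e. 19.5 m.u.

19.5 m.u.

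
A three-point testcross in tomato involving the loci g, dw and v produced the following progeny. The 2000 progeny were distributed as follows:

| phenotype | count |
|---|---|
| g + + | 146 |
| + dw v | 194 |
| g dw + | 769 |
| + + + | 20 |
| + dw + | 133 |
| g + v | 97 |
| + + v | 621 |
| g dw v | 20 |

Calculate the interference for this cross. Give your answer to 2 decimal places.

0.22

The two most frequent reciprocal classes, + + v and g dw +, are the parental types, so the F1 was + + v / g dw +.
The two rarest classes, + + + and g dw v, are the double crossovers. Comparing them with the parentals, only the v allele has switched, so v is the middle locus and the order is g – v – dw.
g–v: (230 + 40)/2000 = 0.1350; v–dw: (340 + 40)/2000 = 0.1900.
Expected DCO frequency = 0.1350 × 0.1900 ≈ 0.02565; observed = 40/2000 ≈ 0.02000.
Coefficient of coincidence = 0.02000/0.02565 ≈ 0.78; interference = 1 − 0.78 = 0.22.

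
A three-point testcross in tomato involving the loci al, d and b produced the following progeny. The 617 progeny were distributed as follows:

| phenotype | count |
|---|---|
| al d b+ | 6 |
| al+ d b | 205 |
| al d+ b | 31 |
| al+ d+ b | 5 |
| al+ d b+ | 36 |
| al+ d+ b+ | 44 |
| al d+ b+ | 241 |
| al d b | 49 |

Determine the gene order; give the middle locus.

The two most frequent reciprocal classes, al+ d b and al d+ b+, are the parental types, so the F1 was al+ d b / al d+ b+.
The two rarest classes, al+ d+ b and al d b+, are the double crossovers. Comparing them with the parentals, only the d allele has switched, so d is the middle locus and the order is al – d – b.

d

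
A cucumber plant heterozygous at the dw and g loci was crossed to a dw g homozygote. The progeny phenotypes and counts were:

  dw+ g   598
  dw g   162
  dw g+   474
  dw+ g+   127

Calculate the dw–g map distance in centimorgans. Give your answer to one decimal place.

21.2 centimorgans

The two most frequent classes, dw+ g (598) and dw g+ (474), are the parental types, so the F1 was dw+ g / dw g+.
The recombinant classes are dw+ g+ and dw g: 127 + 162 = 289.
Recombination frequency = 289/1361 = 0.2123 ≈ 21.2%, i.e. 21.2 centimorgans.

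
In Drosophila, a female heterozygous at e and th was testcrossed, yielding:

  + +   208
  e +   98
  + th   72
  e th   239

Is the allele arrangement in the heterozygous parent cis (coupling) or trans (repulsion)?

cis

The two most frequent classes are + + (208) and e th (239); these are the parental (non-recombinant) types.
So the F1 carried + + on one chromosome and e th on the other — the recessive alleles are on the same chromosome (cis / coupling).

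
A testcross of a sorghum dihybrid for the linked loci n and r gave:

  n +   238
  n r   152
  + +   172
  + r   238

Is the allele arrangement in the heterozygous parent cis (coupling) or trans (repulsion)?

The two most frequent classes are + r (238) and n + (238); these are the parental (non-recombinant) types.
So the F1 carried + r on one chromosome and n + on the other — the recessive alleles are on opposite chromosomes (trans / repulsion).

trans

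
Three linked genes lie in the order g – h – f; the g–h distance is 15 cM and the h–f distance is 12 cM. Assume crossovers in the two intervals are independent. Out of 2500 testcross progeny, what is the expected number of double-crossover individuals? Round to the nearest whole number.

Map distances give recombination frequencies of 0.150 and 0.120 for the two intervals.
With no interference, expected double-crossover frequency = 0.150 × 0.120 = 0.01800.
Expected number = 0.01800 × 2500 = 45.00 ≈ 45.

45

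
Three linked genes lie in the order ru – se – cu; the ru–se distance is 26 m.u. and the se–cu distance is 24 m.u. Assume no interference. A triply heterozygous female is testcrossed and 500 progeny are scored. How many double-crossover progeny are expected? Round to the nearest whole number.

31

Map distances give recombination frequencies of 0.260 and 0.240 for the two intervals.
With no interference, expected double-crossover frequency = 0.260 × 0.240 = 0.06240.
Expected number = 0.06240 × 500 = 31.20 ≈ 31.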